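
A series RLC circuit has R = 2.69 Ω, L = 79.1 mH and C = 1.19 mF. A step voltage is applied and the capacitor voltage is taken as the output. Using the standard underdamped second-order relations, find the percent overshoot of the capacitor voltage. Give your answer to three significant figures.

For a series RLC circuit (capacitor voltage as output), ω_n = 1/√(LC) = 1/√(79.1 mH · 1.19 mF) = 103 rad/s.
ζ = (R/2)·√(C/L) = (2.69/2)·√(1.19 mF/79.1 mH) = 0.165.
%OS = 100·exp(−πζ/√(1−ζ²)) = 59.1%.

%OS ≈ 59.1%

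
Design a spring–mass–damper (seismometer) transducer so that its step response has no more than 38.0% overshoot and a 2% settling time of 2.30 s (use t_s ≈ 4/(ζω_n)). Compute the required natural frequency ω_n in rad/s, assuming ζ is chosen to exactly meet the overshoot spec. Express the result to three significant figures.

ω_n ≈ 5.91 rad/s

ζ = −ln(OS)/√(π² + (ln OS)²). With OS = 0.380, ln OS = −0.9676 and ζ = 0.9676/3.287 = 0.294.
Then ω_n = 4/(ζ t_s) = 4/(0.294 × 2.30) = 5.91 rad/s.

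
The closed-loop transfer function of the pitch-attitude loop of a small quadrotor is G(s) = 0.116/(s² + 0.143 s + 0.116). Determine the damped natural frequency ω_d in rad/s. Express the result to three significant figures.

Matching coefficients with s² + 2ζω_n s + ω_n² gives ω_n² = 0.116 ⇒ ω_n = 0.341 rad/s, and ζ = 0.143/(2ω_n) = 0.210.
ω_d = ω_n√(1−ζ²) = 0.333 rad/s.

ω_d ≈ 0.333 rad/s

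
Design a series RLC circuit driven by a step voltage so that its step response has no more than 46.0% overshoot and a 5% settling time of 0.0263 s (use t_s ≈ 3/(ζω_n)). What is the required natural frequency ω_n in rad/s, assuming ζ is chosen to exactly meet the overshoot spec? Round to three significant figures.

ω_n ≈ 475 rad/s

From %OS = 100·exp(−πζ/√(1−ζ²)), invert to get ζ = −ln(OS)/√(π² + ln²(OS)) with OS = 0.460.
−ln 0.460 = 0.7765, so ζ = 0.7765/√(π² + 0.6030) = 0.240.
From t_s ≈ 3/(ζω_n): ω_n = 3/(ζ·t_s) = 3/(0.240·0.0263) = 475 rad/s.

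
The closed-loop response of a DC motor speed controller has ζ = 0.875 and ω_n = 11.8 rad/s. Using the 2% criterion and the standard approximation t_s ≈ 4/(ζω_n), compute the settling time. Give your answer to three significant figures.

t_s ≈ 0.387 s

t_s ≈ 4/(ζω_n) = 4/(0.875 × 11.8) = 0.387 s.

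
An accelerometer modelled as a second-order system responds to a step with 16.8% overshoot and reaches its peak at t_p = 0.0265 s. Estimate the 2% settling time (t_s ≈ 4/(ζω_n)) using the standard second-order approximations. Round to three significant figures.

ζ from %OS: ζ = |ln 0.168|/√(π²+ln²0.168) = 0.494.
From t_p = π/ω_d, ω_d = π/0.0265 = 119 rad/s, so ω_n = ω_d/√(1−ζ²) = 136 rad/s.
t_s ≈ 4/(ζω_n) = 4/(0.494·136) = 0.0594 s.

t_s ≈ 0.0594 s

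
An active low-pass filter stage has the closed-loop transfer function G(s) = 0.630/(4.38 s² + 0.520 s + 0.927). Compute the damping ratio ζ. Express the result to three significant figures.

Dividing through by 4.38: denominator becomes s² + 0.1187 s + 0.2116.
So ω_n = √0.2116 = 0.460 rad/s and ζ = 0.1187/(2·0.460) = 0.129.

ζ ≈ 0.129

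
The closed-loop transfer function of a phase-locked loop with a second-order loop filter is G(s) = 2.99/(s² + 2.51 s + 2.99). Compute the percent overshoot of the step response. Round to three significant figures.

Comparing the denominator to s² + 2ζω_n s + ω_n²: ω_n = √2.99 = 1.73 rad/s, and 2ζω_n = 2.51 so ζ = 2.51/(2·1.73) = 0.726.
Overshoot: exp(−π·0.726/√(1−0.726²)) = 0.0364, i.e. 3.64%.

%OS ≈ 3.64%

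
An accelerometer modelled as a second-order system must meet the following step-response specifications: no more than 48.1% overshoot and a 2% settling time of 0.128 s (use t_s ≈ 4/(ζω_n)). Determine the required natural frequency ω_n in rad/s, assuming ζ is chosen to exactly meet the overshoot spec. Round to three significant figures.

ω_n ≈ 138 rad/s

ζ = −ln(OS)/√(π² + (ln OS)²). With OS = 0.481, ln OS = −0.7319 and ζ = 0.7319/3.226 = 0.227.
From t_s ≈ 4/(ζω_n): ω_n = 4/(ζ·t_s) = 4/(0.227·0.128) = 138 rad/s.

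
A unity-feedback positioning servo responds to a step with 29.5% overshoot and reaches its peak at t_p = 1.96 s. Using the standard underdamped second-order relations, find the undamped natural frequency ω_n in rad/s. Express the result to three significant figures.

ζ from %OS: ζ = |ln 0.295|/√(π²+ln²0.295) = 0.362.
From t_p = π/ω_d, ω_d = π/1.96 = 1.60 rad/s, so ω_n = ω_d/√(1−ζ²) = 1.72 rad/s.

ω_n ≈ 1.72 rad/s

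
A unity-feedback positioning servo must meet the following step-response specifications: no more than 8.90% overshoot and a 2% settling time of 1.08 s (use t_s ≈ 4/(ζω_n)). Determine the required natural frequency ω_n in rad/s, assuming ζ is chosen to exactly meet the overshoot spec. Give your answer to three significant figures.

ω_n ≈ 6.07 rad/s

From %OS = 100·exp(−πζ/√(1−ζ²)), invert to get ζ = −ln(OS)/√(π² + ln²(OS)) with OS = 0.0890.
−ln 0.0890 = 2.419, so ζ = 2.419/√(π² + 5.852) = 0.610.
From t_s ≈ 4/(ζω_n): ω_n = 4/(ζ·t_s) = 4/(0.610·1.08) = 6.07 rad/s.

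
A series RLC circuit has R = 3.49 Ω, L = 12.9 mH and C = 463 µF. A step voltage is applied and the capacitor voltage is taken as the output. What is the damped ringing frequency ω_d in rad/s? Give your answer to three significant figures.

For a series RLC circuit (capacitor voltage as output), ω_n = 1/√(LC) = 1/√(12.9 mH · 463 µF) = 409 rad/s.
ζ = (R/2)·√(C/L) = (3.49/2)·√(463 µF/12.9 mH) = 0.331.
ω_d = 409·√(1 − 0.331²) = 386 rad/s.

ω_d ≈ 386 rad/s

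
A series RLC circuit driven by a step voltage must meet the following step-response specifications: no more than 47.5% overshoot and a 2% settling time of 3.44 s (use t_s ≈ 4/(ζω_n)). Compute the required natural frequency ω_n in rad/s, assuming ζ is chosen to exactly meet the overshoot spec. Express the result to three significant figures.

ω_n ≈ 5.04 rad/s

From %OS = 100·exp(−πζ/√(1−ζ²)), invert to get ζ = −ln(OS)/√(π² + ln²(OS)) with OS = 0.475.
−ln 0.475 = 0.7444, so ζ = 0.7444/√(π² + 0.5542) = 0.231.
From t_s ≈ 4/(ζω_n): ω_n = 4/(ζ·t_s) = 4/(0.231·3.44) = 5.04 rad/s.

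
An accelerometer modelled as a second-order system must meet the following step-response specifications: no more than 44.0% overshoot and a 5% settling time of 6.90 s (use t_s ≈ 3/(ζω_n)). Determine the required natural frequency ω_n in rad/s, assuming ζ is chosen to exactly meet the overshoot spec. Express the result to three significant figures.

From %OS = 100·exp(−πζ/√(1−ζ²)), invert to get ζ = −ln(OS)/√(π² + ln²(OS)) with OS = 0.440.
−ln 0.440 = 0.8210, so ζ = 0.8210/√(π² + 0.6740) = 0.253.
From t_s ≈ 3/(ζω_n): ω_n = 3/(ζ·t_s) = 3/(0.253·6.90) = 1.72 rad/s.

ω_n ≈ 1.72 rad/s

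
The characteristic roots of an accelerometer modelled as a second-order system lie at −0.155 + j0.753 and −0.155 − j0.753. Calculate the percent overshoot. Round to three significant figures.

%OS ≈ 52.4%

The poles are at −σ ± jω_d with σ = 0.155 and ω_d = 0.753, so ω_n = √(σ²+ω_d²) = 0.769 rad/s and ζ = σ/ω_n = 0.202.
%OS = 100 e^{−πζ/√(1−ζ²)} with ζ = 0.202 gives 52.4%.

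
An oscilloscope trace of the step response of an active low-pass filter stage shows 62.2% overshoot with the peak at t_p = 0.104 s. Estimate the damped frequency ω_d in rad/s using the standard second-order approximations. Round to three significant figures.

ω_d ≈ 30.2 rad/s

t_p = π/ω_d, so ω_d = π/0.104 = 30.2 rad/s.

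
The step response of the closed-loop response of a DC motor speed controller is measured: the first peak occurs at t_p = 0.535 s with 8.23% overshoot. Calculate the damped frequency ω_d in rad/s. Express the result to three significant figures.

ω_d ≈ 5.87 rad/s

t_p = π/ω_d, so ω_d = π/0.535 = 5.87 rad/s.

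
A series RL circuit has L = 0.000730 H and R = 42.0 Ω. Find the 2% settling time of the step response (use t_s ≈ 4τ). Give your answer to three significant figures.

t_s ≈ 0.0000695 s

τ = L/R = 0.000730/42.0 = 0.0000174 s.
t_s ≈ 4τ = 0.0000695 s.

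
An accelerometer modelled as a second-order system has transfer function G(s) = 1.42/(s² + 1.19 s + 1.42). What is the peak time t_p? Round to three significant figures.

t_p ≈ 3.04 s

Matching coefficients with s² + 2ζω_n s + ω_n² gives ω_n² = 1.42 ⇒ ω_n = 1.19 rad/s, and ζ = 1.19/(2ω_n) = 0.499.
ω_d = 1.19·√(1 − 0.499²) = 1.03 rad/s. Then t_p = π/ω_d = 3.04 s.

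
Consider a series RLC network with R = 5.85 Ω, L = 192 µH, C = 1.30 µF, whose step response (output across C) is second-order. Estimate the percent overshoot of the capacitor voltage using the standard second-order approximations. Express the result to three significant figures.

For a series RLC circuit (capacitor voltage as output), ω_n = 1/√(LC) = 1/√(192 µH · 1.30 µF) = 63300 rad/s.
ζ = (R/2)·√(C/L) = (5.85/2)·√(1.30 µF/192 µH) = 0.241.
%OS = 100·exp(−πζ/√(1−ζ²)) = 45.9%.

%OS ≈ 45.9%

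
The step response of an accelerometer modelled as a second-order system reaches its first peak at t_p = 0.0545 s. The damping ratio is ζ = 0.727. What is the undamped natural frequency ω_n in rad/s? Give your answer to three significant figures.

ω_n ≈ 84.0 rad/s

Peak time t_p = π/ω_d, so ω_d = π/t_p = π/0.0545 = 57.6 rad/s.
ω_n = ω_d/√(1−ζ²) = 57.6/√0.471 = 84.0 rad/s.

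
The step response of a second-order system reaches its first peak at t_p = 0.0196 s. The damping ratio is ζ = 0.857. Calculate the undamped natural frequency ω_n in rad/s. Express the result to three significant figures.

ω_n ≈ 311 rad/s

Peak time t_p = π/ω_d, so ω_d = π/t_p = π/0.0196 = 160 rad/s.
ω_n = ω_d/√(1−ζ²) = 160/√0.266 = 311 rad/s.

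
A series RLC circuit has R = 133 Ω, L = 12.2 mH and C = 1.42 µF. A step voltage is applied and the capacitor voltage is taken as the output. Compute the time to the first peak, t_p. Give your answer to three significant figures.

t_p ≈ 0.000594 s

For a series RLC circuit (capacitor voltage as output), ω_n = 1/√(LC) = 1/√(12.2 mH · 1.42 µF) = 7600 rad/s.
ζ = (R/2)·√(C/L) = (133/2)·√(1.42 µF/12.2 mH) = 0.717.
The damped frequency ω_d = ω_n√(1−ζ²) = 5290 rad/s. t_p = π/ω_d = 0.000594 s.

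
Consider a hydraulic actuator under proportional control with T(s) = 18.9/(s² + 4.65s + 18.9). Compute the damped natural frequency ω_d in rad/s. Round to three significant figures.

Comparing the denominator to s² + 2ζω_n s + ω_n²: ω_n = √18.9 = 4.35 rad/s, and 2ζω_n = 4.65 so ζ = 4.65/(2·4.35) = 0.535.
ω_d = 4.35·√(1 − 0.535²) = 3.67 rad/s.

ω_d ≈ 3.67 rad/s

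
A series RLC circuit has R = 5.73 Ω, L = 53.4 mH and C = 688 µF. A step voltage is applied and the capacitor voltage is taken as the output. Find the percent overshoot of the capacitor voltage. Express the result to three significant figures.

%OS ≈ 33.9%

For a series RLC circuit (capacitor voltage as output), ω_n = 1/√(LC) = 1/√(53.4 mH · 688 µF) = 165 rad/s.
ζ = (R/2)·√(C/L) = (5.73/2)·√(688 µF/53.4 mH) = 0.325.
%OS = 100·exp(−πζ/√(1−ζ²)) = 33.9%.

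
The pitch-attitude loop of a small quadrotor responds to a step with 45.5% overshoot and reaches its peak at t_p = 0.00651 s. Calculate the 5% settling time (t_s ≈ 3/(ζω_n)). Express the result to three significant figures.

The overshoot fixes ζ = −ln(OS)/√(π²+ln²(OS)) = 0.243.
From t_p = π/ω_d, ω_d = π/0.00651 = 483 rad/s, so ω_n = ω_d/√(1−ζ²) = 498 rad/s.
t_s ≈ 3/(ζω_n) = 3/(0.243·498) = 0.0248 s.

t_s ≈ 0.0248 s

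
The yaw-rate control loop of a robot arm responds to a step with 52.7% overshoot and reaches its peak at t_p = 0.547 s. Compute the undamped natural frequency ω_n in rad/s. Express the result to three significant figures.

ω_n ≈ 5.86 rad/s

The overshoot fixes ζ = −ln(OS)/√(π²+ln²(OS)) = 0.200.
From t_p = π/ω_d, ω_d = π/0.547 = 5.74 rad/s, so ω_n = ω_d/√(1−ζ²) = 5.86 rad/s.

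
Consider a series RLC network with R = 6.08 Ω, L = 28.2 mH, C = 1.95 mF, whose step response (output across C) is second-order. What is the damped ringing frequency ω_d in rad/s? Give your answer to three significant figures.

For a series RLC circuit (capacitor voltage as output), ω_n = 1/√(LC) = 1/√(28.2 mH · 1.95 mF) = 135 rad/s.
ζ = (R/2)·√(C/L) = (6.08/2)·√(1.95 mF/28.2 mH) = 0.799.
ω_d = ω_n√(1−ζ²) = 81.0 rad/s.

ω_d ≈ 81.0 rad/s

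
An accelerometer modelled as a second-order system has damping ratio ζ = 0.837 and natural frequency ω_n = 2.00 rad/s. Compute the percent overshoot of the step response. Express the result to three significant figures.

For an underdamped second-order system, %OS = 100·exp(−πζ/√(1−ζ²)).
πζ/√(1−ζ²) = π·0.837/√(1−0.701) = 4.805, so %OS = 100·e^(−4.805) = 0.819%.

%OS ≈ 0.819%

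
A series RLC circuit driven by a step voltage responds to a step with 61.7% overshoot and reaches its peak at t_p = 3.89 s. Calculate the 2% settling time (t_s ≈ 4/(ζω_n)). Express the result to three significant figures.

t_s ≈ 32.2 s

ζ from %OS: ζ = |ln 0.617|/√(π²+ln²0.617) = 0.152.
From t_p = π/ω_d, ω_d = π/3.89 = 0.808 rad/s, so ω_n = ω_d/√(1−ζ²) = 0.817 rad/s.
t_s ≈ 4/(ζω_n) = 4/(0.152·0.817) = 32.2 s.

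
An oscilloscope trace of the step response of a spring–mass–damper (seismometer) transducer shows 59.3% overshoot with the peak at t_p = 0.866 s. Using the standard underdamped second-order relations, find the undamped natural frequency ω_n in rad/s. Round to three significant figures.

ω_n ≈ 3.68 rad/s

ζ from %OS: ζ = |ln 0.593|/√(π²+ln²0.593) = 0.164.
t_p = π/ω_d ⇒ ω_d = 3.63 rad/s; then ω_n = ω_d/√(1−ζ²) = 3.68 rad/s.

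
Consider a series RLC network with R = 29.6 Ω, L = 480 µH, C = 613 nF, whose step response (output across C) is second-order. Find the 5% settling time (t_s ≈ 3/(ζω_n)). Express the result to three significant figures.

For a series RLC circuit (capacitor voltage as output), ω_n = 1/√(LC) = 1/√(480 µH · 613 nF) = 58300 rad/s.
ζ = (R/2)·√(C/L) = (29.6/2)·√(613 nF/480 µH) = 0.529.
t_s ≈ 3/(ζω_n) = 0.0000973 s.

t_s ≈ 0.0000973 s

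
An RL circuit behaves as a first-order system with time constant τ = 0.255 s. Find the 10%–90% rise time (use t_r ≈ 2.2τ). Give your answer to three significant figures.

t_r ≈ 2.2τ = 0.561 s.

t_r ≈ 0.561 s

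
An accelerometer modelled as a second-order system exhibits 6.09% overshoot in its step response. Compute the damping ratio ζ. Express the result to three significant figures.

ζ ≈ 0.665

From %OS = 100·exp(−πζ/√(1−ζ²)), invert to get ζ = −ln(OS)/√(π² + ln²(OS)) with OS = 0.0609.
−ln 0.0609 = 2.799, so ζ = 2.799/√(π² + 7.832) = 0.665.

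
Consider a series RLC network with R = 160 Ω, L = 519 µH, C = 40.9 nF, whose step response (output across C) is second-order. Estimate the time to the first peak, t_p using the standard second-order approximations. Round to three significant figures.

t_p ≈ 0.0000206 s

For a series RLC circuit (capacitor voltage as output), ω_n = 1/√(LC) = 1/√(519 µH · 40.9 nF) = 217000 rad/s.
ζ = (R/2)·√(C/L) = (160/2)·√(40.9 nF/519 µH) = 0.710.
ω_d = 217000·√(1 − 0.710²) = 153000 rad/s. t_p = π/ω_d = 0.0000206 s.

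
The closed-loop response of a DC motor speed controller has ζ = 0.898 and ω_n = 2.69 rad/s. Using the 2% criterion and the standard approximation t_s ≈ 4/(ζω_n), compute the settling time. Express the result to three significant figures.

t_s ≈ 1.66 s

t_s ≈ 4/(ζω_n) = 4/(0.898 × 2.69) = 1.66 s.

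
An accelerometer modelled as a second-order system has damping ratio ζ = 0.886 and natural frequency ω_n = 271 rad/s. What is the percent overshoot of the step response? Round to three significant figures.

%OS ≈ 0.247%

For an underdamped second-order system, %OS = 100·exp(−πζ/√(1−ζ²)).
πζ/√(1−ζ²) = π·0.886/√(1−0.785) = 6.003, so %OS = 100·e^(−6.003) = 0.247%.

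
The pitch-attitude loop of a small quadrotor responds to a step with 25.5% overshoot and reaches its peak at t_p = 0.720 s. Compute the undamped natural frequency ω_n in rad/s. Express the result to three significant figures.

ω_n ≈ 4.76 rad/s

From the overshoot, ζ = −ln(OS)/√(π²+ln²(OS)) = 0.399.
t_p = π/ω_d ⇒ ω_d = 4.36 rad/s; then ω_n = ω_d/√(1−ζ²) = 4.76 rad/s.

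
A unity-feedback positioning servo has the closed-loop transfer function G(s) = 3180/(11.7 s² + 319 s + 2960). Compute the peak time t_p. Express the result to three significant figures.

t_p ≈ 0.383 s

Dividing through by 11.7: denominator becomes s² + 27.26 s + 253.0.
So ω_n = √253.0 = 15.9 rad/s and ζ = 27.26/(2·15.9) = 0.857.
ω_d = 15.9·√(1 − 0.857²) = 8.19 rad/s. t_p = π/ω_d = 0.383 s.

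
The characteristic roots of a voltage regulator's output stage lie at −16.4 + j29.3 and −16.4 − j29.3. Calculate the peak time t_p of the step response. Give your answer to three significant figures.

t_p ≈ 0.107 s

t_p = π/ω_d with ω_d = 29.3 (the imaginary part), so t_p = 0.107 s.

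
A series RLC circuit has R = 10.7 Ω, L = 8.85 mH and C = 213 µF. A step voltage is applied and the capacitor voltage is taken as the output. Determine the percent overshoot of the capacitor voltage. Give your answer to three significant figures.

%OS ≈ 0.933%

For a series RLC circuit (capacitor voltage as output), ω_n = 1/√(LC) = 1/√(8.85 mH · 213 µF) = 728 rad/s.
ζ = (R/2)·√(C/L) = (10.7/2)·√(213 µF/8.85 mH) = 0.830.
Overshoot: exp(−π·0.830/√(1−0.830²)) = 0.00933, i.e. 0.933%.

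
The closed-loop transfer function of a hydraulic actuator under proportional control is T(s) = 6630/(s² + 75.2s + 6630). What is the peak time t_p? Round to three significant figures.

t_p ≈ 0.0435 s

Comparing the denominator to s² + 2ζω_n s + ω_n²: ω_n = √6630 = 81.4 rad/s, and 2ζω_n = 75.2 so ζ = 75.2/(2·81.4) = 0.462.
ω_d = 81.4·√(1 − 0.462²) = 72.2 rad/s. Then t_p = π/ω_d = 0.0435 s.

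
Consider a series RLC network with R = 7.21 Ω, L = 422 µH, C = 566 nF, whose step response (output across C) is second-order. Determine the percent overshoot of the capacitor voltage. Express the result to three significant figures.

%OS ≈ 65.8%

For a series RLC circuit (capacitor voltage as output), ω_n = 1/√(LC) = 1/√(422 µH · 566 nF) = 64700 rad/s.
ζ = (R/2)·√(C/L) = (7.21/2)·√(566 nF/422 µH) = 0.132.
%OS = 100·exp(−πζ/√(1−ζ²)) = 65.8%.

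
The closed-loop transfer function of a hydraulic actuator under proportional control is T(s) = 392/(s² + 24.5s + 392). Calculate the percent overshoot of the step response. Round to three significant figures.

%OS ≈ 8.42%

Matching coefficients with s² + 2ζω_n s + ω_n² gives ω_n² = 392 ⇒ ω_n = 19.8 rad/s, and ζ = 24.5/(2ω_n) = 0.619.
%OS = 100 e^{−πζ/√(1−ζ²)} with ζ = 0.619 gives 8.42%.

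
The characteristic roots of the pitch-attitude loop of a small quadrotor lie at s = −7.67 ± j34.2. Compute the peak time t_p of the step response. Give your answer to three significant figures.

t_p ≈ 0.0919 s

t_p = π/ω_d with ω_d = 34.2 (the imaginary part), so t_p = 0.0919 s.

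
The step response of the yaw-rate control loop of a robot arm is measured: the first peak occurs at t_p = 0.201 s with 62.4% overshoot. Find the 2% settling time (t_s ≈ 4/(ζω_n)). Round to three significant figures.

t_s ≈ 1.70 s

The overshoot fixes ζ = −ln(OS)/√(π²+ln²(OS)) = 0.148.
From t_p = π/ω_d, ω_d = π/0.201 = 15.6 rad/s, so ω_n = ω_d/√(1−ζ²) = 15.8 rad/s.
t_s ≈ 4/(ζω_n) = 4/(0.148·15.8) = 1.70 s.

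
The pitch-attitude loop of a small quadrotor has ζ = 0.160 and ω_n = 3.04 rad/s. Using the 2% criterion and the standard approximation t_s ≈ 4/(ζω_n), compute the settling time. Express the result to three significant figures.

t_s ≈ 8.22 s

t_s ≈ 4/(ζω_n) = 4/(0.160 × 3.04) = 8.22 s.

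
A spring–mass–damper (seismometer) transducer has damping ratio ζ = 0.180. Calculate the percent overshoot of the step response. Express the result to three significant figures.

For an underdamped second-order system, %OS = 100·exp(−πζ/√(1−ζ²)).
πζ/√(1−ζ²) = π·0.180/√(1−0.0324) = 0.5749, so %OS = 100·e^(−0.5749) = 56.3%.

%OS ≈ 56.3%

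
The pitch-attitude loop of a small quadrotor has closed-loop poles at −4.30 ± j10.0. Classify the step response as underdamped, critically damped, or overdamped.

underdamped

Since the poles form a complex-conjugate pair with nonzero imaginary part, the response is underdamped.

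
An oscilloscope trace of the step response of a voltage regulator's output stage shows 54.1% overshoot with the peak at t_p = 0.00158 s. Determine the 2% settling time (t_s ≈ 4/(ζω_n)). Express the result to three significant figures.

ζ from %OS: ζ = |ln 0.541|/√(π²+ln²0.541) = 0.192.
From t_p = π/ω_d, ω_d = π/0.00158 = 1990 rad/s, so ω_n = ω_d/√(1−ζ²) = 2030 rad/s.
t_s ≈ 4/(ζω_n) = 4/(0.192·2030) = 0.0103 s.

t_s ≈ 0.0103 s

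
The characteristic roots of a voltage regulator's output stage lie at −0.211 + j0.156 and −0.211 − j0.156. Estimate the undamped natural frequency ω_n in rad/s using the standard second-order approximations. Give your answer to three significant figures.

ω_n ≈ 0.262 rad/s

The poles are at −σ ± jω_d with σ = 0.211 and ω_d = 0.156, so ω_n = √(σ²+ω_d²) = 0.262 rad/s and ζ = σ/ω_n = 0.804.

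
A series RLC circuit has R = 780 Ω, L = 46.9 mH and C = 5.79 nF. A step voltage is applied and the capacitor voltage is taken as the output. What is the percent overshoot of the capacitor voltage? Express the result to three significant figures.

%OS ≈ 64.8%

For a series RLC circuit (capacitor voltage as output), ω_n = 1/√(LC) = 1/√(46.9 mH · 5.79 nF) = 60700 rad/s.
ζ = (R/2)·√(C/L) = (780/2)·√(5.79 nF/46.9 mH) = 0.137.
%OS = 100·exp(−πζ/√(1−ζ²)) = 64.8%.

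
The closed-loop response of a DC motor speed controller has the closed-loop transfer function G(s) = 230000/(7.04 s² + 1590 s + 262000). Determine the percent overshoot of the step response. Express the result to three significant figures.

Dividing through by 7.04: denominator becomes s² + 225.9 s + 37220.
So ω_n = √37220 = 193 rad/s and ζ = 225.9/(2·193) = 0.585.
Overshoot: exp(−π·0.585/√(1−0.585²)) = 0.103, i.e. 10.3%.

%OS ≈ 10.3%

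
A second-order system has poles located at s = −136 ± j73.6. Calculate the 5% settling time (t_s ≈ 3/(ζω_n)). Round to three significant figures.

t_s ≈ 0.0221 s

For poles at −σ ± jω_d, ζω_n = σ = 136, so t_s ≈ 3/σ = 0.0221 s.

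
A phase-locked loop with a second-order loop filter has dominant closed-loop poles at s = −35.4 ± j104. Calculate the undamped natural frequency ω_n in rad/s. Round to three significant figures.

The poles are at −σ ± jω_d with σ = 35.4 and ω_d = 104, so ω_n = √(σ²+ω_d²) = 110 rad/s and ζ = σ/ω_n = 0.322.

ω_n ≈ 110 rad/s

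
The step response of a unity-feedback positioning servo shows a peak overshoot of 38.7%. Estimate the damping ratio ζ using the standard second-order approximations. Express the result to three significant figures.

ζ ≈ 0.289

From %OS = 100·exp(−πζ/√(1−ζ²)), invert to get ζ = −ln(OS)/√(π² + ln²(OS)) with OS = 0.387.
−ln 0.387 = 0.9493, so ζ = 0.9493/√(π² + 0.9012) = 0.289.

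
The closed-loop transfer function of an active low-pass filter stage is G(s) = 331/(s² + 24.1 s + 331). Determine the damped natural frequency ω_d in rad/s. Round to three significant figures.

Matching coefficients with s² + 2ζω_n s + ω_n² gives ω_n² = 331 ⇒ ω_n = 18.2 rad/s, and ζ = 24.1/(2ω_n) = 0.662.
ω_d = ω_n√(1−ζ²) = 13.6 rad/s.

ω_d ≈ 13.6 rad/s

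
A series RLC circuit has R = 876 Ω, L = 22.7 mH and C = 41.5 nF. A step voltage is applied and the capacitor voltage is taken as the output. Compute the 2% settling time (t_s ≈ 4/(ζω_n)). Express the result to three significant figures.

For a series RLC circuit (capacitor voltage as output), ω_n = 1/√(LC) = 1/√(22.7 mH · 41.5 nF) = 32600 rad/s.
ζ = (R/2)·√(C/L) = (876/2)·√(41.5 nF/22.7 mH) = 0.592.
t_s ≈ 4/(ζω_n) = 0.000207 s.

t_s ≈ 0.000207 s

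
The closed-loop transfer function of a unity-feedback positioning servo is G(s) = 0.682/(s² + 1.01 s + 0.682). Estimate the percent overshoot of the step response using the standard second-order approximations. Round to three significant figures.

ω_n = √0.682 = 0.826 rad/s; ζ = 1.01/(2·0.826) = 0.612.
Overshoot: exp(−π·0.612/√(1−0.612²)) = 0.0882, i.e. 8.82%.

%OS ≈ 8.82%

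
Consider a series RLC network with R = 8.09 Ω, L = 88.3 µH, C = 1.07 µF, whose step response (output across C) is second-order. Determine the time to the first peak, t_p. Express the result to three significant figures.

t_p ≈ 0.0000341 s

For a series RLC circuit (capacitor voltage as output), ω_n = 1/√(LC) = 1/√(88.3 µH · 1.07 µF) = 103000 rad/s.
ζ = (R/2)·√(C/L) = (8.09/2)·√(1.07 µF/88.3 µH) = 0.445.
The damped frequency ω_d = ω_n√(1−ζ²) = 92100 rad/s. t_p = π/ω_d = 0.0000341 s.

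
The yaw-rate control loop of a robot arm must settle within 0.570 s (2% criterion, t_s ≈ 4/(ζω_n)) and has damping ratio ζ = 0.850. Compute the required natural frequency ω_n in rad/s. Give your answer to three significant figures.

Rearranging t_s ≈ 4/(ζω_n) gives ω_n = 4/(ζ·t_s) = 4/(0.850 × 0.570) = 8.26 rad/s.

ω_n ≈ 8.26 rad/s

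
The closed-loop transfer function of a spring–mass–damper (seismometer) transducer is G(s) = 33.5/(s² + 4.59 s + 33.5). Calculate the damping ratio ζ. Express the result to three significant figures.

ζ ≈ 0.397

Comparing the denominator to s² + 2ζω_n s + ω_n²: ω_n = √33.5 = 5.79 rad/s, and 2ζω_n = 4.59 so ζ = 4.59/(2·5.79) = 0.397.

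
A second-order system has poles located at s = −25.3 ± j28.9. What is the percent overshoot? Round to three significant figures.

%OS ≈ 6.39%

The poles are at −σ ± jω_d with σ = 25.3 and ω_d = 28.9, so ω_n = √(σ²+ω_d²) = 38.4 rad/s and ζ = σ/ω_n = 0.659.
Overshoot: exp(−π·0.659/√(1−0.659²)) = 0.0639, i.e. 6.39%.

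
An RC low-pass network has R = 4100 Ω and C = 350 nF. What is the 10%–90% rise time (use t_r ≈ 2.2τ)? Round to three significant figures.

τ = RC = 4100 × 350 nF = 0.00143 s.
t_r ≈ 2.2τ = 0.00316 s.

t_r ≈ 0.00316 s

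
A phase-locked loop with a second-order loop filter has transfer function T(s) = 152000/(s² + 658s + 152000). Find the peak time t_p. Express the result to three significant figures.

ω_n = √152000 = 390 rad/s; ζ = 658/(2·390) = 0.844.
ω_d = 390·√(1 − 0.844²) = 209 rad/s. Then t_p = π/ω_d = 0.0150 s.

t_p ≈ 0.0150 s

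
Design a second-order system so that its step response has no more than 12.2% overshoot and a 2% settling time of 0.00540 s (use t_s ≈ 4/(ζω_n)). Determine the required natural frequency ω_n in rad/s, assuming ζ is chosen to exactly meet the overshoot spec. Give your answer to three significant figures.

From %OS = 100·exp(−πζ/√(1−ζ²)), invert to get ζ = −ln(OS)/√(π² + ln²(OS)) with OS = 0.122.
−ln 0.122 = 2.104, so ζ = 2.104/√(π² + 4.426) = 0.556.
Then ω_n = 4/(ζ t_s) = 4/(0.556 × 0.00540) = 1330 rad/s.

ω_n ≈ 1330 rad/s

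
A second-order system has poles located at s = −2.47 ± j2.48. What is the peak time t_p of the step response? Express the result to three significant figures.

t_p ≈ 1.27 s

t_p = π/ω_d with ω_d = 2.48 (the imaginary part), so t_p = 1.27 s.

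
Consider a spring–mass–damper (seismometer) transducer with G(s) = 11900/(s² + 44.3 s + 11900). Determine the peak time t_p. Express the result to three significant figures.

Matching coefficients with s² + 2ζω_n s + ω_n² gives ω_n² = 11900 ⇒ ω_n = 109 rad/s, and ζ = 44.3/(2ω_n) = 0.203.
The damped frequency ω_d = ω_n√(1−ζ²) = 107 rad/s. Then t_p = π/ω_d = 0.0294 s.

t_p ≈ 0.0294 s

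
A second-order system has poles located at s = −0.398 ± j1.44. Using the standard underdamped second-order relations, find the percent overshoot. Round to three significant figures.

With σ = 0.398, ω_d = 1.44: ω_n = √(σ²+ω_d²) = 1.49 rad/s, ζ = σ/ω_n = 0.266.
Overshoot: exp(−π·0.266/√(1−0.266²)) = 0.420, i.e. 42.0%.

%OS ≈ 42.0%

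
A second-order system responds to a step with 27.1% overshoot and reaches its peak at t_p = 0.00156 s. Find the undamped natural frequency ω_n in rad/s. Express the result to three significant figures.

ω_n ≈ 2180 rad/s

ζ from %OS: ζ = |ln 0.271|/√(π²+ln²0.271) = 0.384.
t_p = π/ω_d ⇒ ω_d = 2010 rad/s; then ω_n = ω_d/√(1−ζ²) = 2180 rad/s.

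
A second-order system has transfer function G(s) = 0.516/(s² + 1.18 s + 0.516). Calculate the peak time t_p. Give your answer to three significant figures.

t_p ≈ 7.67 s

ω_n = √0.516 = 0.718 rad/s; ζ = 1.18/(2·0.718) = 0.821.
The damped frequency ω_d = ω_n√(1−ζ²) = 0.410 rad/s. Then t_p = π/ω_d = 7.67 s.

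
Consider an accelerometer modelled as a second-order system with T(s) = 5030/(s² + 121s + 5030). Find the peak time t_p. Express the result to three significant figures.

t_p ≈ 0.0849 s

Matching coefficients with s² + 2ζω_n s + ω_n² gives ω_n² = 5030 ⇒ ω_n = 70.9 rad/s, and ζ = 121/(2ω_n) = 0.853.
ω_d = ω_n√(1−ζ²) = 37.0 rad/s. Then t_p = π/ω_d = 0.0849 s.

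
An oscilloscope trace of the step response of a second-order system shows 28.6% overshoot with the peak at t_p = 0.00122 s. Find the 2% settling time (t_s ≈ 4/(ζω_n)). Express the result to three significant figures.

t_s ≈ 0.00390 s

From the overshoot, ζ = −ln(OS)/√(π²+ln²(OS)) = 0.370.
From t_p = π/ω_d, ω_d = π/0.00122 = 2580 rad/s, so ω_n = ω_d/√(1−ζ²) = 2770 rad/s.
t_s ≈ 4/(ζω_n) = 4/(0.370·2770) = 0.00390 s.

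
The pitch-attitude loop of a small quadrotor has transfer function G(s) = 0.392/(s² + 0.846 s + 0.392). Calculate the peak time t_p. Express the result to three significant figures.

Comparing the denominator to s² + 2ζω_n s + ω_n²: ω_n = √0.392 = 0.626 rad/s, and 2ζω_n = 0.846 so ζ = 0.846/(2·0.626) = 0.676.
The damped frequency ω_d = ω_n√(1−ζ²) = 0.462 rad/s. Then t_p = π/ω_d = 6.81 s.

t_p ≈ 6.81 s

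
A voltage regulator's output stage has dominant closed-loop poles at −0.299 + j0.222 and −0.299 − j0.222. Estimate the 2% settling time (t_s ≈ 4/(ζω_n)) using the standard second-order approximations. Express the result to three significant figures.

t_s ≈ 13.4 s

For poles at −σ ± jω_d, ζω_n = σ = 0.299, so t_s ≈ 4/σ = 13.4 s.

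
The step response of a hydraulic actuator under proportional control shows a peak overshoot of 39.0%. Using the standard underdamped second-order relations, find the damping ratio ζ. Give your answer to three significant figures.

ζ ≈ 0.287

From %OS = 100·exp(−πζ/√(1−ζ²)), invert to get ζ = −ln(OS)/√(π² + ln²(OS)) with OS = 0.390.
−ln 0.390 = 0.9416, so ζ = 0.9416/√(π² + 0.8866) = 0.287.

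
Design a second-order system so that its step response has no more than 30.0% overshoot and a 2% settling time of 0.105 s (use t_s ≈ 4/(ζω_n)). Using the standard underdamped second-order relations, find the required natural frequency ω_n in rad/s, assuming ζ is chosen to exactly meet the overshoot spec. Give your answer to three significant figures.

ω_n ≈ 106 rad/s

ζ = −ln(OS)/√(π² + (ln OS)²). With OS = 0.300, ln OS = −1.204 and ζ = 1.204/3.364 = 0.358.
Then ω_n = 4/(ζ t_s) = 4/(0.358 × 0.105) = 106 rad/s.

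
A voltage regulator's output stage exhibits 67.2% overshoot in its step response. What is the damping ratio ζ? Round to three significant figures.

From %OS = 100·exp(−πζ/√(1−ζ²)), invert to get ζ = −ln(OS)/√(π² + ln²(OS)) with OS = 0.672.
−ln 0.672 = 0.3975, so ζ = 0.3975/√(π² + 0.1580) = 0.126.

ζ ≈ 0.126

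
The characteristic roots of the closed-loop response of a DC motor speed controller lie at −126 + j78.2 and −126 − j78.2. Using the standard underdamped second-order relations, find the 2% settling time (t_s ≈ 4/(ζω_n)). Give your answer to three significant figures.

t_s ≈ 0.0317 s

For poles at −σ ± jω_d, ζω_n = σ = 126, so t_s ≈ 4/σ = 0.0317 s.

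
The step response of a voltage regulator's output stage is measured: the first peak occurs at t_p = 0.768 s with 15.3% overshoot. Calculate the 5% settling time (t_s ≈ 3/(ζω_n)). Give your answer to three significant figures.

t_s ≈ 1.23 s

From the overshoot, ζ = −ln(OS)/√(π²+ln²(OS)) = 0.513.
From t_p = π/ω_d, ω_d = π/0.768 = 4.09 rad/s, so ω_n = ω_d/√(1−ζ²) = 4.77 rad/s.
t_s ≈ 3/(ζω_n) = 3/(0.513·4.77) = 1.23 s.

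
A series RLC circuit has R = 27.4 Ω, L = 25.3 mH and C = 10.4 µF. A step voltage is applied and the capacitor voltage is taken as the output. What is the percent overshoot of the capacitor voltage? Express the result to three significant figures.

%OS ≈ 40.3%

For a series RLC circuit (capacitor voltage as output), ω_n = 1/√(LC) = 1/√(25.3 mH · 10.4 µF) = 1950 rad/s.
ζ = (R/2)·√(C/L) = (27.4/2)·√(10.4 µF/25.3 mH) = 0.278.
%OS = 100 e^{−πζ/√(1−ζ²)} with ζ = 0.278 gives 40.3%.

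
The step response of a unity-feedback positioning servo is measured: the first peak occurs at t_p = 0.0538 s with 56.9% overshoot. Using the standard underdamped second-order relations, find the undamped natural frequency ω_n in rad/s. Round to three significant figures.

ω_n ≈ 59.3 rad/s

ζ from %OS: ζ = |ln 0.569|/√(π²+ln²0.569) = 0.177.
From t_p = π/ω_d, ω_d = π/0.0538 = 58.4 rad/s, so ω_n = ω_d/√(1−ζ²) = 59.3 rad/s.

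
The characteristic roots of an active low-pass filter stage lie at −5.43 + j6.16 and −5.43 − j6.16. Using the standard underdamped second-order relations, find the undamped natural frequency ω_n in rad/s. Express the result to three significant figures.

ω_n ≈ 8.21 rad/s

|pole| = ω_n = √(5.43² + 6.16²) = 8.21 rad/s; ζ = cos θ = σ/ω_n = 0.661.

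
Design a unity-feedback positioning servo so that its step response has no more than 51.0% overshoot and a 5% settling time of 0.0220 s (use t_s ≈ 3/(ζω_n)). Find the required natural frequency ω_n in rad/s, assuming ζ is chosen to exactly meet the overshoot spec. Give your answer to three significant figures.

From %OS = 100·exp(−πζ/√(1−ζ²)), invert to get ζ = −ln(OS)/√(π² + ln²(OS)) with OS = 0.510.
−ln 0.510 = 0.6733, so ζ = 0.6733/√(π² + 0.4534) = 0.210.
From t_s ≈ 3/(ζω_n): ω_n = 3/(ζ·t_s) = 3/(0.210·0.0220) = 651 rad/s.

ω_n ≈ 651 rad/s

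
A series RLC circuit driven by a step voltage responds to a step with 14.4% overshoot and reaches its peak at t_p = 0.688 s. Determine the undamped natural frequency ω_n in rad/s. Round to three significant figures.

ω_n ≈ 5.37 rad/s

ζ from %OS: ζ = |ln 0.144|/√(π²+ln²0.144) = 0.525.
From t_p = π/ω_d, ω_d = π/0.688 = 4.57 rad/s, so ω_n = ω_d/√(1−ζ²) = 5.37 rad/s.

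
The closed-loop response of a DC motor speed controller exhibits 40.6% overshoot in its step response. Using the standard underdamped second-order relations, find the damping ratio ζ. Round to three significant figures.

ζ ≈ 0.276

From %OS = 100·exp(−πζ/√(1−ζ²)), invert to get ζ = −ln(OS)/√(π² + ln²(OS)) with OS = 0.406.
−ln 0.406 = 0.9014, so ζ = 0.9014/√(π² + 0.8125) = 0.276.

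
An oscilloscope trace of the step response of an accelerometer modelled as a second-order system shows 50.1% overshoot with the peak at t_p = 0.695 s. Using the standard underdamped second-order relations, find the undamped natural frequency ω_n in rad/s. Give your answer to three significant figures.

ω_n ≈ 4.63 rad/s

The overshoot fixes ζ = −ln(OS)/√(π²+ln²(OS)) = 0.215.
From t_p = π/ω_d, ω_d = π/0.695 = 4.52 rad/s, so ω_n = ω_d/√(1−ζ²) = 4.63 rad/s.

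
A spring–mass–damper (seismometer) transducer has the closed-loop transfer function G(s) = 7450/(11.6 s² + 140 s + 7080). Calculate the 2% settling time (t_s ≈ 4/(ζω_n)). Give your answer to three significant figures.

t_s ≈ 0.663 s

Dividing through by 11.6: denominator becomes s² + 12.07 s + 610.3.
So ω_n = √610.3 = 24.7 rad/s and ζ = 12.07/(2·24.7) = 0.244.
t_s ≈ 4/(ζω_n) = 0.663 s.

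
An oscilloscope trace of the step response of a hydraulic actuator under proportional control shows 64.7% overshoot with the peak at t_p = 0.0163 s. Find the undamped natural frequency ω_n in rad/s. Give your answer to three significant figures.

The overshoot fixes ζ = −ln(OS)/√(π²+ln²(OS)) = 0.137.
From t_p = π/ω_d, ω_d = π/0.0163 = 193 rad/s, so ω_n = ω_d/√(1−ζ²) = 195 rad/s.

ω_n ≈ 195 rad/s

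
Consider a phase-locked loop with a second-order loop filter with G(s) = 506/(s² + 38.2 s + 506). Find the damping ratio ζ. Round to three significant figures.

ζ ≈ 0.849

Comparing the denominator to s² + 2ζω_n s + ω_n²: ω_n = √506 = 22.5 rad/s, and 2ζω_n = 38.2 so ζ = 38.2/(2·22.5) = 0.849.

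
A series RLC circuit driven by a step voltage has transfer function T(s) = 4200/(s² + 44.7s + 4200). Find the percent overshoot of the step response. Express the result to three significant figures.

Comparing the denominator to s² + 2ζω_n s + ω_n²: ω_n = √4200 = 64.8 rad/s, and 2ζω_n = 44.7 so ζ = 44.7/(2·64.8) = 0.345.
Overshoot: exp(−π·0.345/√(1−0.345²)) = 0.315, i.e. 31.5%.

%OS ≈ 31.5%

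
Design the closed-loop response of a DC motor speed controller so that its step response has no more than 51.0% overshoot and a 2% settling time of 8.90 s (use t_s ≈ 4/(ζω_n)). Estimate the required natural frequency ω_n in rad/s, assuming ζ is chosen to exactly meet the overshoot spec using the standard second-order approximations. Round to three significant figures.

ω_n ≈ 2.14 rad/s

ζ = −ln(OS)/√(π² + (ln OS)²). With OS = 0.510, ln OS = −0.6733 and ζ = 0.6733/3.213 = 0.210.
Then ω_n = 4/(ζ t_s) = 4/(0.210 × 8.90) = 2.14 rad/s.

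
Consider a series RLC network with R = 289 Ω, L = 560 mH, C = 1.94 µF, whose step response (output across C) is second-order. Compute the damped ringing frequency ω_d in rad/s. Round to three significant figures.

ω_d ≈ 924 rad/s

For a series RLC circuit (capacitor voltage as output), ω_n = 1/√(LC) = 1/√(560 mH · 1.94 µF) = 959 rad/s.
ζ = (R/2)·√(C/L) = (289/2)·√(1.94 µF/560 mH) = 0.269.
ω_d = 959·√(1 − 0.269²) = 924 rad/s.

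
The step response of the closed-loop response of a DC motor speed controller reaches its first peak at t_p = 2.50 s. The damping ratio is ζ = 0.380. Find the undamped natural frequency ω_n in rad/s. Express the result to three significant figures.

ω_n ≈ 1.36 rad/s

Peak time t_p = π/ω_d, so ω_d = π/t_p = π/2.50 = 1.26 rad/s.
ω_n = ω_d/√(1−ζ²) = 1.26/√0.856 = 1.36 rad/s.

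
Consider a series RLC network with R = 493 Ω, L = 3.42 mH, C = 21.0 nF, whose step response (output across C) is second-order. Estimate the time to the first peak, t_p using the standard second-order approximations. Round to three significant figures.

For a series RLC circuit (capacitor voltage as output), ω_n = 1/√(LC) = 1/√(3.42 mH · 21.0 nF) = 118000 rad/s.
ζ = (R/2)·√(C/L) = (493/2)·√(21.0 nF/3.42 mH) = 0.611.
The damped frequency ω_d = ω_n√(1−ζ²) = 93400 rad/s. t_p = π/ω_d = 0.0000336 s.

t_p ≈ 0.0000336 s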